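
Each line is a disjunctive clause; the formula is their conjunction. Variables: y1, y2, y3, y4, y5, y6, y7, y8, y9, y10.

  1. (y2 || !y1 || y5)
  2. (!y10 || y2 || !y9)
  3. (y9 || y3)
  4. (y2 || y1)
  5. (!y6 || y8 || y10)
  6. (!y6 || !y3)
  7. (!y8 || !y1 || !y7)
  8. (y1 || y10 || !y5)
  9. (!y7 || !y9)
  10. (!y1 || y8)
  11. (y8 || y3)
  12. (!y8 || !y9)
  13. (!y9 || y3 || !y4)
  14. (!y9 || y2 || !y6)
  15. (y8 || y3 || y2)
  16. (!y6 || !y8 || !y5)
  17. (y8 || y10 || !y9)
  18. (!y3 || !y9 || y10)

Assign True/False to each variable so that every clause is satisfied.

y1=1, y2=0, y3=1, y4=0, y5=1, y6=0, y7=0, y8=1, y9=0, y10=1

Pure literal: y4 appears only negated; assign y4 = False.
y6 occurs only negated in the remaining clauses — set y6 = False.
Try y1 = True.
  then y8 is forced to True.
  then y7 is forced to False.
  then y9 is forced to False.
  then y3 is forced to True.
The remaining clauses are satisfied by y2 = False, y5 = True, y10 = True.
Every clause has at least one true literal under this assignment.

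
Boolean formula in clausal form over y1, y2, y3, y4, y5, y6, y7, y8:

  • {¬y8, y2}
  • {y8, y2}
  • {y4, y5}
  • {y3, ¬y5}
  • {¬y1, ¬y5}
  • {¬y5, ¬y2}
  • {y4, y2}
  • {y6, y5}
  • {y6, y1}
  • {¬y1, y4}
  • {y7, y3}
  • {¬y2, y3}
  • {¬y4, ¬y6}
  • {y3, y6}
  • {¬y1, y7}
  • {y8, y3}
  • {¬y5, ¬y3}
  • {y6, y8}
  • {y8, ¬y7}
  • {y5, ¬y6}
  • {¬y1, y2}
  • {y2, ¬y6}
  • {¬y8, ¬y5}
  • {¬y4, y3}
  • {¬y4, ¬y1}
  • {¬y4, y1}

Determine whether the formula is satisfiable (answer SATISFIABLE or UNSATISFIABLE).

UNSATISFIABLE

y5 = True:
  propagation gives y3=True; an empty clause results — contradiction.
y5 = False:
  propagation gives y4=True, y6=True; an empty clause results — contradiction.
Every branch closes, so no satisfying assignment exists.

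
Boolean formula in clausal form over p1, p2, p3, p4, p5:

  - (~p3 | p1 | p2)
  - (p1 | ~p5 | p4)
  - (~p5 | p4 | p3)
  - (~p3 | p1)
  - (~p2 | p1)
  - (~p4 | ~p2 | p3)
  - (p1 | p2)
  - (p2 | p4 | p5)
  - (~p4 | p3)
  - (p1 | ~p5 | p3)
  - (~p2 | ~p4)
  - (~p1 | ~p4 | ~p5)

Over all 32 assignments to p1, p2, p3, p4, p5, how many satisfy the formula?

5

Satisfying assignments:
  p1=1 p2=0 p3=1 p4=0 p5=1
  p1=1 p2=0 p3=1 p4=1 p5=0
  p1=1 p2=1 p3=0 p4=0 p5=0
  p1=1 p2=1 p3=1 p4=0 p5=0
  p1=1 p2=1 p3=1 p4=0 p5=1
That's 5 in total.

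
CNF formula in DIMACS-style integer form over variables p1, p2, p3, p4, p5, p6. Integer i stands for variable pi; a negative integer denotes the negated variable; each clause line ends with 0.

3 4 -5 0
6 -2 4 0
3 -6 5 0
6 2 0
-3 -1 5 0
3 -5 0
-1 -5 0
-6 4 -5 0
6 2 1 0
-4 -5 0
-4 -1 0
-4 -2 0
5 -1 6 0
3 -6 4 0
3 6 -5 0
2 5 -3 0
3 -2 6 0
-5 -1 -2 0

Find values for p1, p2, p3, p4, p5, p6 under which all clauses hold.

Try p1 = False.
The remaining clauses are satisfied by p2 = True, p3 = True, p4 = False, p5 = False, p6 = True.
Check each clause:
  1. (p3 ∨ ¬p5 ∨ p4) — p3 is true.
  2. (p6 ∨ ¬p2 ∨ p4) — p6 is true.
  3. (p5 ∨ p3 ∨ ¬p6) — p3 is true.
  4. (p2 ∨ p6) — p2 is true.
  5. (¬p3 ∨ ¬p1 ∨ p5) — ¬p1 is true.
  6. (p3 ∨ ¬p5) — p3 is true.
  7. (¬p5 ∨ ¬p1) — ¬p5 is true.
  8. (¬p5 ∨ ¬p6 ∨ p4) — ¬p5 is true.
  9. (p6 ∨ p1 ∨ p2) — p2 is true.
  10. (¬p4 ∨ ¬p5) — ¬p5 is true.
  11. (¬p1 ∨ ¬p4) — ¬p4 is true.
  12. (¬p4 ∨ ¬p2) — ¬p4 is true.
  13. (p5 ∨ ¬p1 ∨ p6) — ¬p1 is true.
  14. (¬p6 ∨ p3 ∨ p4) — p3 is true.
  15. (p6 ∨ p3 ∨ ¬p5) — p3 is true.
  16. (p5 ∨ p2 ∨ ¬p3) — p2 is true.
  17. (p3 ∨ p6 ∨ ¬p2) — p3 is true.
  18. (¬p5 ∨ ¬p2 ∨ ¬p1) — ¬p5 is true.

p1=False  p2=True  p3=True  p4=False  p5=False  p6=True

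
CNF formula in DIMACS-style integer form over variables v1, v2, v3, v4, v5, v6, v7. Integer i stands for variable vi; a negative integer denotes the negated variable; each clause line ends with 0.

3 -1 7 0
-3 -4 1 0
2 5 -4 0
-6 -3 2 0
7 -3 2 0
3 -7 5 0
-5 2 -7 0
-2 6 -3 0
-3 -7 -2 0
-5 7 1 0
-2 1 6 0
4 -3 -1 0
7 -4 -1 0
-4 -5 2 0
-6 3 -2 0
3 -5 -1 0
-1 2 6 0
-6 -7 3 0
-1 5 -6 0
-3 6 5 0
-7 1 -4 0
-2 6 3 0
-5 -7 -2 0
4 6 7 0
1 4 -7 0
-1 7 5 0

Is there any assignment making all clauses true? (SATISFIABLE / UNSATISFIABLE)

Branch on v1: take v1 = False.
Branch on v2: take v2 = False.
The remaining clauses are satisfied by v3 = False, v4 = False, v5 = False, v6 = True, v7 = False.
So v1=F, v2=F, v3=F, v4=F, v5=F, v6=T, v7=F is a satisfying assignment.

SATISFIABLE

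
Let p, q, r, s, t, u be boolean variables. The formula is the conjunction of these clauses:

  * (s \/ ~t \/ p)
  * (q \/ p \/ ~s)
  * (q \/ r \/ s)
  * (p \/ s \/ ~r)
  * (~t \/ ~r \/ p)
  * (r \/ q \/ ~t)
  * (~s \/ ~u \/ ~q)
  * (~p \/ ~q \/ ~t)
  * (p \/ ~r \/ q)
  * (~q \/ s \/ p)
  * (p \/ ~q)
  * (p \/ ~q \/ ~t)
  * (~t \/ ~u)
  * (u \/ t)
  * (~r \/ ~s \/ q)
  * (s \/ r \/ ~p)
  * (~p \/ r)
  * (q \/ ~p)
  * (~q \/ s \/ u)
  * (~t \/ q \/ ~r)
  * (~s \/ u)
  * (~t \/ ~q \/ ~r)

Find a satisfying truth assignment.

p=True, q=True, r=True, s=False, t=False, u=True

Try p = True.
  then r is forced to True.
  then q is forced to True.
  then t is forced to False.
  then u is forced to True.
  then s is forced to False.
Every clause has at least one true literal under this assignment.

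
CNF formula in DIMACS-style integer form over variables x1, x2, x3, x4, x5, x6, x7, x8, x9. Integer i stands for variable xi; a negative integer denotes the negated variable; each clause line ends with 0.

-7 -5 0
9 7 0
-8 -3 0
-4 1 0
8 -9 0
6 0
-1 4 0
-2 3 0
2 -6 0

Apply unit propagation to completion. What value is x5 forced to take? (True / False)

False

(x6) is a unit clause: x6 = True.
In (x2 | ~x6), ~x6 is now false; x2 must hold, so x2 = True.
(~x2 | x3): since x2 = True, the clause reduces to (x3). x3 = True.
(~x3 | ~x8): since x3 = True, the clause reduces to (~x8). x8 = False.
In (x8 | ~x9), x8 is now false; ~x9 must hold, so x9 = False.
(x7 | x9) with x9 = False leaves only x7, so x7 = True.
(~x7 | ~x5): since x7 = True, the clause reduces to (~x5). x5 = False.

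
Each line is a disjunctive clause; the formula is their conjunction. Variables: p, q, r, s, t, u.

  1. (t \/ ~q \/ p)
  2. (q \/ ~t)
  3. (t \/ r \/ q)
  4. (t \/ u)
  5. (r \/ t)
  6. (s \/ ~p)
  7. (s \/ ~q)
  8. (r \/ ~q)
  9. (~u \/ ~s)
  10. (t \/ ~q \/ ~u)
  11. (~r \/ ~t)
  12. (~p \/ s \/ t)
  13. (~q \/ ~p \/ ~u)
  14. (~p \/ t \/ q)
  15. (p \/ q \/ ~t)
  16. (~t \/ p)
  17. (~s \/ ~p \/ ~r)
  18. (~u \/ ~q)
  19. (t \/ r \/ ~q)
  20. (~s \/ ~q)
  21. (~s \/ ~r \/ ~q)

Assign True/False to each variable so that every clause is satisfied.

Branch on p: take p = False.
  then t is forced to False.
  then q is forced to False.
  then r is forced to True.
  then u is forced to True.
  then s is forced to False.
Check each clause:
  1. (t \/ p \/ ~q) — ~q is true.
  2. (q \/ ~t) — ~t is true.
  3. (t \/ r \/ q) — r is true.
  4. (u \/ t) — u is true.
  5. (r \/ t) — r is true.
  6. (s \/ ~p) — ~p is true.
  7. (~q \/ s) — ~q is true.
  8. (~q \/ r) — r is true.
  9. (~s \/ ~u) — ~s is true.
  10. (~u \/ t \/ ~q) — ~q is true.
  11. (~t \/ ~r) — ~t is true.
  12. (t \/ s \/ ~p) — ~p is true.
  13. (~p \/ ~u \/ ~q) — ~q is true.
  14. (~p \/ t \/ q) — ~p is true.
  15. (q \/ ~t \/ p) — ~t is true.
  16. (~t \/ p) — ~t is true.
  17. (~p \/ ~r \/ ~s) — ~s is true.
  18. (~q \/ ~u) — ~q is true.
  19. (t \/ ~q \/ r) — r is true.
  20. (~s \/ ~q) — ~s is true.
  21. (~r \/ ~q \/ ~s) — ~s is true.

p=F, q=F, r=T, s=F, t=F, u=T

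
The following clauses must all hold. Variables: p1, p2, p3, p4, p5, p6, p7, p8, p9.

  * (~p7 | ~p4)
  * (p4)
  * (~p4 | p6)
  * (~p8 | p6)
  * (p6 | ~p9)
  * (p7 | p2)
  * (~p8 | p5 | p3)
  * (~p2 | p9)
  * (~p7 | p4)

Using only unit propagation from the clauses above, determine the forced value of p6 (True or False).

True

Unit clause (p4) sets p4 = True.
From (~p7 | ~p4) and p4 = True: p7 = False.
(~p4 | p6): since p4 = True, the clause reduces to (p6). p6 = True.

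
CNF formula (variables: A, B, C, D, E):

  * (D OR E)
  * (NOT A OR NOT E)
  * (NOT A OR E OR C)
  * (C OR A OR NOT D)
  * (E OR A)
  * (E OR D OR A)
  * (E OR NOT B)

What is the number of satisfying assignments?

7

The models are:
  A=F B=F C=F D=F E=T
  A=F B=F C=T D=F E=T
  A=F B=F C=T D=T E=T
  A=F B=T C=F D=F E=T
  A=F B=T C=T D=F E=T
  A=F B=T C=T D=T E=T
  A=T B=F C=T D=T E=F
Count: 7.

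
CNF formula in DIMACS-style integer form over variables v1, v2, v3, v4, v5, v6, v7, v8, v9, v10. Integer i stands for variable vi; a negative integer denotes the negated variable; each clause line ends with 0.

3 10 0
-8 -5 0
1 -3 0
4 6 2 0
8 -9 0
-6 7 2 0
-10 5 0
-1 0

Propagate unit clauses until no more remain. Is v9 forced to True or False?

(~v1) stands alone — v1 = False.
(~v3 | v1) with v1 = False leaves only ~v3, so v3 = False.
(v3 | v10) with v3 = False leaves only v10, so v10 = True.
From (~v10 | v5) and v10 = True: v5 = True.
(~v8 | ~v5) with v5 = True leaves only ~v8, so v8 = False.
From (~v9 | v8) and v8 = False: v9 = False.

False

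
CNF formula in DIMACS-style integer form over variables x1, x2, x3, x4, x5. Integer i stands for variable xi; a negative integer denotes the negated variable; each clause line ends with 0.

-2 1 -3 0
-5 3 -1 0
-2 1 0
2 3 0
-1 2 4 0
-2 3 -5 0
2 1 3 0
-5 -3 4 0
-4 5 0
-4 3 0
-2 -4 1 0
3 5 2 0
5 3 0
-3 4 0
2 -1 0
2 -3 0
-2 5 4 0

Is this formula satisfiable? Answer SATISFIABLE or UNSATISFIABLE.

SATISFIABLE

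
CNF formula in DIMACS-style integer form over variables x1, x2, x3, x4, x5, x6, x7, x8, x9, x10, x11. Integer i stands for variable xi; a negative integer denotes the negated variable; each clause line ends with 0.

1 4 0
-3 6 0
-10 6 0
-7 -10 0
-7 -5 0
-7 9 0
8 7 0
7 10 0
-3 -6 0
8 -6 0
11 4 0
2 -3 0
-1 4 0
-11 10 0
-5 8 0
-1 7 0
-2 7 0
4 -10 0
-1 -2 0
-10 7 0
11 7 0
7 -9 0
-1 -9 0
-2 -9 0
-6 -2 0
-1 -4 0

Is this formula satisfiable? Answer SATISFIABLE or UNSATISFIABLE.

x3 occurs only negated in the remaining clauses — set x3 = False.
x5 occurs only negated in the remaining clauses — set x5 = False.
Set x1 = False and propagate.
  then x4 is forced to True.
The remaining clauses are satisfied by x2 = False, x6 = False, x7 = True, x8 = True, x9 = True, x10 = False, x11 = False.
So x1=F, x2=F, x3=F, x4=T, x5=F, x6=F, x7=T, x8=T, x9=T, x10=F, x11=F is a satisfying assignment.

SATISFIABLE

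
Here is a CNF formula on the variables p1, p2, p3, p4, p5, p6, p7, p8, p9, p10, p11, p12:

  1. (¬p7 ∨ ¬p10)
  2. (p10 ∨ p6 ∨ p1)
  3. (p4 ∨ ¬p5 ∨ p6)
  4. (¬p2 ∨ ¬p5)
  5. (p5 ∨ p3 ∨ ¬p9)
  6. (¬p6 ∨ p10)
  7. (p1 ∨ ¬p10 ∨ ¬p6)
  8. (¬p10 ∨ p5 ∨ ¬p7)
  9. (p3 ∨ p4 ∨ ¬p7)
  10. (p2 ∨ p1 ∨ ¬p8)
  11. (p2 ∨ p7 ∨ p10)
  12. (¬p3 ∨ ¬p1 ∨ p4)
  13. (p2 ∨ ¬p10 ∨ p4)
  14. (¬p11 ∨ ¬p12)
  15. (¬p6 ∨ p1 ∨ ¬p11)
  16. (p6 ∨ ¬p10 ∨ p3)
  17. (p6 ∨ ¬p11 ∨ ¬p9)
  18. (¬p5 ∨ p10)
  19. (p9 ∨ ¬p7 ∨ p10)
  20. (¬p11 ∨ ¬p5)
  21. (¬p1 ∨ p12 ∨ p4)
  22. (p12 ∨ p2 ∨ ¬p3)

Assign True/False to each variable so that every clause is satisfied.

Pure literal: p4 appears only positively; assign p4 = True.
Pure literal: p8 appears only negated; assign p8 = False.
Set p1 = False and propagate.
Set p2 = True and propagate.
  then p5 is forced to False.
Try p3 = True.
For the remaining variables, p6 = False, p7 = False, p9 = False, p10 = True, p11 = False, p12 = True works.
Every clause has at least one true literal under this assignment.

p1=F  p2=T  p3=T  p4=T  p5=F  p6=F  p7=F  p8=F  p9=F  p10=T  p11=F  p12=T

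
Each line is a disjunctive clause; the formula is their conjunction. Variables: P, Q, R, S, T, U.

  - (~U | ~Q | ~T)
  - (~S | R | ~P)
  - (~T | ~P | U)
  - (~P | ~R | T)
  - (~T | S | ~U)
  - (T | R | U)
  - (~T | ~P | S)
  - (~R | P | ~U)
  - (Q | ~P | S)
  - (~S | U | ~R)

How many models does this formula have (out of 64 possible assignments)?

Case analysis on P and T:
  P=T, T=T: remaining (Q,R,S,U) ∈ {(F,T,T,T)} — 1.
  P=T, T=F: remaining (Q,R,S,U) ∈ {(T,F,F,T)} — 1.
  P=F, T=T: 7 of the 16 assignments to (Q,R,S,U) work.
  P=F, T=F: Q free; 3 ways for (R,S,U) × 2^1 = 6.
Total: 1 + 1 + 7 + 6 = 15.

15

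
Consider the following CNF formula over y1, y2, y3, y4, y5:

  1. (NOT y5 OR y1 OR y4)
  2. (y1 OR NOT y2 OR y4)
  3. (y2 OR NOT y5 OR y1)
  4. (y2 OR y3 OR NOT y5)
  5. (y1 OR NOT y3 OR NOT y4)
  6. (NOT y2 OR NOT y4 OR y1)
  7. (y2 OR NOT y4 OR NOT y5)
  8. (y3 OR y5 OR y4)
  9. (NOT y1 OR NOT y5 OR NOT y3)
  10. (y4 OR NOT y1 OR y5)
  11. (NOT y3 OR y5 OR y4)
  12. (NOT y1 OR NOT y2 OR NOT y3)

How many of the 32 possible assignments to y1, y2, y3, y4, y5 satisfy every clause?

Satisfying assignments:
  y1=F y2=F y3=F y4=T y5=F
  y1=T y2=F y3=F y4=T y5=F
  y1=T y2=F y3=T y4=T y5=F
  y1=T y2=T y3=F y4=F y5=T
  y1=T y2=T y3=F y4=T y5=F
  y1=T y2=T y3=F y4=T y5=T
That's 6 in total.

6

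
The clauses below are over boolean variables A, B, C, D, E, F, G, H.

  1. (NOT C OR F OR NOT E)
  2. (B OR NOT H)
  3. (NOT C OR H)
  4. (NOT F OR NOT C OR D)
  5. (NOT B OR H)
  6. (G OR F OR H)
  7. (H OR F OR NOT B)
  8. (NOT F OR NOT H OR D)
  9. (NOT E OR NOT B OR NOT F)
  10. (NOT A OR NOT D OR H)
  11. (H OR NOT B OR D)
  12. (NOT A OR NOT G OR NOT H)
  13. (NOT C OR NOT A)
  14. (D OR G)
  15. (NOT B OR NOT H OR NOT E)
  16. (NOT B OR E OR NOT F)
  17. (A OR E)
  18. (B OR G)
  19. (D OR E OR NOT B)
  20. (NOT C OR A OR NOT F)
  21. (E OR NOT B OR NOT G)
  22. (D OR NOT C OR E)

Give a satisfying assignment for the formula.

Pure literal: C appears only negated; assign C = False.
Try A = True.
The remaining clauses are satisfied by B = True, D = True, E = False, F = False, G = False, H = True.
Check each clause:
  1. (F OR NOT C OR NOT E) — NOT E is true.
  2. (B OR NOT H) — B is true.
  3. (NOT C OR H) — H is true.
  4. (NOT C OR NOT F OR D) — NOT F is true.
  5. (H OR NOT B) — H is true.
  6. (H OR G OR F) — H is true.
  7. (H OR F OR NOT B) — H is true.
  8. (NOT H OR D OR NOT F) — NOT F is true.
  9. (NOT B OR NOT F OR NOT E) — NOT F is true.
  10. (NOT D OR NOT A OR H) — H is true.
  11. (H OR NOT B OR D) — H is true.
  12. (NOT A OR NOT H OR NOT G) — NOT G is true.
  13. (NOT C OR NOT A) — NOT C is true.
  14. (D OR G) — D is true.
  15. (NOT B OR NOT H OR NOT E) — NOT E is true.
  16. (NOT F OR NOT B OR E) — NOT F is true.
  17. (E OR A) — A is true.
  18. (G OR B) — B is true.
  19. (NOT B OR D OR E) — D is true.
  20. (NOT F OR A OR NOT C) — A is true.
  21. (E OR NOT B OR NOT G) — NOT G is true.
  22. (E OR D OR NOT C) — NOT C is true.

A=True  B=True  C=False  D=True  E=False  F=False  G=False  H=True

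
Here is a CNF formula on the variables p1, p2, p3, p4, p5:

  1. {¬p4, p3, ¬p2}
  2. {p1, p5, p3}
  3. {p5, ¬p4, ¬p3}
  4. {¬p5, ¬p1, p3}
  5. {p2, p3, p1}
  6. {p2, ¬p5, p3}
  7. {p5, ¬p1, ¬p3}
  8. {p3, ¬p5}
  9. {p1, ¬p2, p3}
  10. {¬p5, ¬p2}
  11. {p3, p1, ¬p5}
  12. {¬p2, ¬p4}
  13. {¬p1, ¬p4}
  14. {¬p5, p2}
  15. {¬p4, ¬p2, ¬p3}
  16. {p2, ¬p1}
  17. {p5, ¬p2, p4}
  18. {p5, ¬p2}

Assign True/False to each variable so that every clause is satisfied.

Branch on p1: take p1 = False.
For the remaining variables, p2 = False, p3 = True, p4 = False, p5 = False works.

p1 = 0, p2 = 0, p3 = 1, p4 = 0, p5 = 0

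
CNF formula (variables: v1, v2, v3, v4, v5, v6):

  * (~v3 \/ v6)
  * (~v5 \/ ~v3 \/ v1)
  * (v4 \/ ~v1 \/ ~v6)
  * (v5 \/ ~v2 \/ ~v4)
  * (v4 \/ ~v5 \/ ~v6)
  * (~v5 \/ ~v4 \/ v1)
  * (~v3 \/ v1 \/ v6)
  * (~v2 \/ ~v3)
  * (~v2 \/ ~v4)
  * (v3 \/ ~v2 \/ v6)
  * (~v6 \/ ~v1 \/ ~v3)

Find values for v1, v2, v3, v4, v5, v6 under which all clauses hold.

v2 occurs only negated in the remaining clauses — set v2 = False.
Set v1 = False and propagate.
Branch on v3: take v3 = False.
Branch on v4: take v4 = True.
  then v5 is forced to False.
v6 is now unconstrained; take v6 = False.
Every clause has at least one true literal under this assignment.
Check each clause:
  1. (~v3 \/ v6) — ~v3 is true.
  2. (~v5 \/ ~v3 \/ v1) — ~v5 is true.
  3. (~v6 \/ ~v1 \/ v4) — ~v6 is true.
  4. (~v2 \/ ~v4 \/ v5) — ~v2 is true.
  5. (v4 \/ ~v5 \/ ~v6) — ~v6 is true.
  6. (v1 \/ ~v4 \/ ~v5) — ~v5 is true.
  7. (v6 \/ v1 \/ ~v3) — ~v3 is true.
  8. (~v3 \/ ~v2) — ~v3 is true.
  9. (~v2 \/ ~v4) — ~v2 is true.
  10. (v6 \/ ~v2 \/ v3) — ~v2 is true.
  11. (~v6 \/ ~v1 \/ ~v3) — ~v6 is true.

v1 = F, v2 = F, v3 = F, v4 = T, v5 = F, v6 = F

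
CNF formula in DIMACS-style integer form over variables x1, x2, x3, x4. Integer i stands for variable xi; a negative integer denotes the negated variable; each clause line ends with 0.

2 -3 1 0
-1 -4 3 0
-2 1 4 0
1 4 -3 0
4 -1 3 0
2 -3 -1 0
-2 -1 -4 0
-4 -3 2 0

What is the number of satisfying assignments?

Satisfying assignments:
  x1=0 x2=0 x3=0 x4=0
  x1=0 x2=0 x3=0 x4=1
  x1=0 x2=1 x3=0 x4=1
  x1=0 x2=1 x3=1 x4=1
  x1=1 x2=1 x3=1 x4=0
Count: 5.

5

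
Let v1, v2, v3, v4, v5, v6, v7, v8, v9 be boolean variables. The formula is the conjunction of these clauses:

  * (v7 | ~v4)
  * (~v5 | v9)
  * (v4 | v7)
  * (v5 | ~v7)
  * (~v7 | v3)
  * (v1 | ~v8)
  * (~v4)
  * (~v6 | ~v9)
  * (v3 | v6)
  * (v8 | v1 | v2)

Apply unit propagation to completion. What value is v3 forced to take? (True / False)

True

Unit clause (~v4) sets v4 = False.
In (v4 | v7), v4 is now false; v7 must hold, so v7 = True.
(~v7 | v5): since v7 = True, the clause reduces to (v5). v5 = True.
From (~v5 | v9) and v5 = True: v9 = True.
From (~v7 | v3) and v7 = True: v3 = True.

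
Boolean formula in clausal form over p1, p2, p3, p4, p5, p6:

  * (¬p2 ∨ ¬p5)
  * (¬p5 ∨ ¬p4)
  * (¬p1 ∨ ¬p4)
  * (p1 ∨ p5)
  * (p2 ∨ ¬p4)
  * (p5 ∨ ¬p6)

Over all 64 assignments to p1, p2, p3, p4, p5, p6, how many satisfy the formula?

12

Split on p5, then p4.
  p5=T, p4=T: a clause becomes empty — 0.
  p5=T, p4=F: forces p2=F; p1, p3, p6 free → 2^3 = 8.
  p5=F, p4=T: a clause becomes empty — 0.
  p5=F, p4=F: remaining (p1,p2,p3,p6) ∈ {(T,F,F,F); (T,F,T,F); (T,T,F,F); (T,T,T,F)} — 4.
Total: 0 + 8 + 0 + 4 = 12.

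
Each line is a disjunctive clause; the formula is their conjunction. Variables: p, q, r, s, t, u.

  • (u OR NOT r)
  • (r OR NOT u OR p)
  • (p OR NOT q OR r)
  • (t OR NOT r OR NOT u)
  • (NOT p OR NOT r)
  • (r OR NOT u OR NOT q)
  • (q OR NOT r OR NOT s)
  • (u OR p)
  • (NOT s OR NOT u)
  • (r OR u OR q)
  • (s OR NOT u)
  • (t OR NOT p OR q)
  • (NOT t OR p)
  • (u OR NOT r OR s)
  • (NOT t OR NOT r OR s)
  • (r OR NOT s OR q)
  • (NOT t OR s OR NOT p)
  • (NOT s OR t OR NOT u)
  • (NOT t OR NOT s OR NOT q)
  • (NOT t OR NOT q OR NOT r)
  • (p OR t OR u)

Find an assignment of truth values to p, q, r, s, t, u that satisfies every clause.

Set p = True and propagate.
  then r is forced to False.
For the remaining variables, q = True, s = False, t = False, u = False works.
Check each clause:
  1. (NOT r OR u) — NOT r is true.
  2. (p OR NOT u OR r) — p is true.
  3. (p OR r OR NOT q) — p is true.
  4. (t OR NOT r OR NOT u) — NOT r is true.
  5. (NOT r OR NOT p) — NOT r is true.
  6. (NOT q OR NOT u OR r) — NOT u is true.
  7. (NOT r OR NOT s OR q) — q is true.
  8. (p OR u) — p is true.
  9. (NOT u OR NOT s) — NOT u is true.
  10. (u OR q OR r) — q is true.
  11. (s OR NOT u) — NOT u is true.
  12. (t OR NOT p OR q) — q is true.
  13. (NOT t OR p) — p is true.
  14. (s OR u OR NOT r) — NOT r is true.
  15. (NOT t OR NOT r OR s) — NOT t is true.
  16. (NOT s OR r OR q) — q is true.
  17. (NOT t OR NOT p OR s) — NOT t is true.
  18. (NOT s OR t OR NOT u) — NOT u is true.
  19. (NOT q OR NOT s OR NOT t) — NOT t is true.
  20. (NOT q OR NOT r OR NOT t) — NOT t is true.
  21. (p OR t OR u) — p is true.

p = 1, q = 1, r = 0, s = 0, t = 0, u = 0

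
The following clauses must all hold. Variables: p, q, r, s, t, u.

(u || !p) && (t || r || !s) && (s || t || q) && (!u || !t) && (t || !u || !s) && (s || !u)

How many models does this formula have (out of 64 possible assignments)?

Case analysis on s and t:
  s=1, t=1: remaining (p,q,r,u) ∈ {(0,0,0,0); (0,0,1,0); (0,1,0,0); (0,1,1,0)} — 4.
  s=1, t=0: remaining (p,q,r,u) ∈ {(0,0,1,0); (0,1,1,0)} — 2.
  s=0, t=1: remaining (p,q,r,u) ∈ {(0,0,0,0); (0,0,1,0); (0,1,0,0); (0,1,1,0)} — 4.
  s=0, t=0: remaining (p,q,r,u) ∈ {(0,1,0,0); (0,1,1,0)} — 2.
Total: 4 + 2 + 4 + 2 = 12.

12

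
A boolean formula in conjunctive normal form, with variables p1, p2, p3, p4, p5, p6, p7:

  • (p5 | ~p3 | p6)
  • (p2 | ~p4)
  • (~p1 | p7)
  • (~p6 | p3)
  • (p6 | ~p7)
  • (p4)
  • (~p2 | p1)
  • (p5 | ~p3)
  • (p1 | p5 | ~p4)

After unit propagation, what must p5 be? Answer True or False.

True

(p4) stands alone — p4 = True.
From (~p4 | p2) and p4 = True: p2 = True.
From (p1 | ~p2) and p2 = True: p1 = True.
(p7 | ~p1) with p1 = True leaves only p7, so p7 = True.
In (~p7 | p6), ~p7 is now false; p6 must hold, so p6 = True.
From (p3 | ~p6) and p6 = True: p3 = True.
From (p5 | ~p3) and p3 = True: p5 = True.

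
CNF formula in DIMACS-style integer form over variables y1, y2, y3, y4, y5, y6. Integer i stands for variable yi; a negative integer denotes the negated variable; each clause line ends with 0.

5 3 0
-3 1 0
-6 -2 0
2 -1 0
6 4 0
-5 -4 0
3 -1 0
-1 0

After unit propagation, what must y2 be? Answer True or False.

Unit clause (¬y1) sets y1 = False.
(y1 ∨ ¬y3): since y1 = False, the clause reduces to (¬y3). y3 = False.
(y5 ∨ y3) with y3 = False leaves only y5, so y5 = True.
In (¬y5 ∨ ¬y4), ¬y5 is now false; ¬y4 must hold, so y4 = False.
From (y4 ∨ y6) and y4 = False: y6 = True.
(¬y2 ∨ ¬y6): since y6 = True, the clause reduces to (¬y2). y2 = False.

False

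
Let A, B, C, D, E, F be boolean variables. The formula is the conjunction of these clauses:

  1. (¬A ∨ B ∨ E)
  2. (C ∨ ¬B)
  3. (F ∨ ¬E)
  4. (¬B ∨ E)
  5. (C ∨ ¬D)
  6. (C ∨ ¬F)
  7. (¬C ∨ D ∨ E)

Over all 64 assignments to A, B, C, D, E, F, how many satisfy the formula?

11

Split on C, then E.
  C=1, E=1: forces F=1; A, B, D free → 2^3 = 8.
  C=1, E=0: remaining (A,B,D,F) ∈ {(0,0,1,0); (0,0,1,1)} — 2.
  C=0, E=1: a clause becomes empty — 0.
  C=0, E=0: remaining (A,B,D,F) ∈ {(0,0,0,0)} — 1.
Total: 8 + 2 + 0 + 1 = 11.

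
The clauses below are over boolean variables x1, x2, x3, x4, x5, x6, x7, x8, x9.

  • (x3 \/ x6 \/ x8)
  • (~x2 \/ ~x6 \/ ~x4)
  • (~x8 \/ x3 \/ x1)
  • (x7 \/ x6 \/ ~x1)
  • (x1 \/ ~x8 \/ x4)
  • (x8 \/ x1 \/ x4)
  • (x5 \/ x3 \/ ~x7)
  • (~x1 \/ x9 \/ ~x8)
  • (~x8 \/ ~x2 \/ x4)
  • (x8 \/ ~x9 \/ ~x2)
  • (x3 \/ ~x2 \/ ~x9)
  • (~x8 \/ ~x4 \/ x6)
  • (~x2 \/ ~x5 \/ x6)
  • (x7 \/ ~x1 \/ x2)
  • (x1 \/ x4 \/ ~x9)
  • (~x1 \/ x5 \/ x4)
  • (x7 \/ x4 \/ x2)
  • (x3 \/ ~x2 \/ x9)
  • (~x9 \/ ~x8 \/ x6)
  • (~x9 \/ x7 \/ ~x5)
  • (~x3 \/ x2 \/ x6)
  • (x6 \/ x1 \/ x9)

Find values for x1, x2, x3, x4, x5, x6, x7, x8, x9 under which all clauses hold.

x1 = F  x2 = F  x3 = T  x4 = T  x5 = F  x6 = T  x7 = T  x8 = T  x9 = T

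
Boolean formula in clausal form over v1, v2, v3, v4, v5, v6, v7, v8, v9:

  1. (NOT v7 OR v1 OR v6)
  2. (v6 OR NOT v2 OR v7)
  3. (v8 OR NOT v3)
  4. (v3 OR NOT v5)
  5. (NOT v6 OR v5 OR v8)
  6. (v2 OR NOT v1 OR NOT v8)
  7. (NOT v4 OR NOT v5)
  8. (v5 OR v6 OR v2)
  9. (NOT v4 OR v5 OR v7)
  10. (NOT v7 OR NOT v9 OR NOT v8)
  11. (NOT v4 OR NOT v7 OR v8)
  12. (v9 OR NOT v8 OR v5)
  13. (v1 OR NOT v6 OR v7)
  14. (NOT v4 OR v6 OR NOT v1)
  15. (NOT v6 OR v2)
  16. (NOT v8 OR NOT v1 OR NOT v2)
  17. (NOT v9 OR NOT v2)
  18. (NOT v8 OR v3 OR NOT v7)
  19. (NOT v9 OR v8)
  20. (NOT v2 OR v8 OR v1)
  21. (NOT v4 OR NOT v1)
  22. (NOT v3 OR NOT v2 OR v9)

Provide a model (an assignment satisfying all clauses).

v1=False, v2=False, v3=True, v4=False, v5=True, v6=False, v7=False, v8=True, v9=False

Pure literal: v4 appears only negated; assign v4 = False.
Try v1 = False.
The remaining clauses are satisfied by v2 = False, v3 = True, v5 = True, v6 = False, v7 = False, v8 = True, v9 = False.
Every clause has at least one true literal under this assignment.
Check each clause:
  1. (NOT v7 OR v6 OR v1) — NOT v7 is true.
  2. (v7 OR v6 OR NOT v2) — NOT v2 is true.
  3. (v8 OR NOT v3) — v8 is true.
  4. (v3 OR NOT v5) — v3 is true.
  5. (v8 OR v5 OR NOT v6) — v8 is true.
  6. (NOT v1 OR v2 OR NOT v8) — NOT v1 is true.
  7. (NOT v4 OR NOT v5) — NOT v4 is true.
  8. (v2 OR v6 OR v5) — v5 is true.
  9. (v7 OR v5 OR NOT v4) — NOT v4 is true.
  10. (NOT v9 OR NOT v7 OR NOT v8) — NOT v7 is true.
  11. (v8 OR NOT v7 OR NOT v4) — v8 is true.
  12. (v9 OR NOT v8 OR v5) — v5 is true.
  13. (v1 OR NOT v6 OR v7) — NOT v6 is true.
  14. (NOT v1 OR NOT v4 OR v6) — NOT v4 is true.
  15. (NOT v6 OR v2) — NOT v6 is true.
  16. (NOT v2 OR NOT v8 OR NOT v1) — NOT v2 is true.
  17. (NOT v2 OR NOT v9) — NOT v2 is true.
  18. (NOT v8 OR NOT v7 OR v3) — NOT v7 is true.
  19. (v8 OR NOT v9) — v8 is true.
  20. (v1 OR NOT v2 OR v8) — v8 is true.
  21. (NOT v4 OR NOT v1) — NOT v4 is true.
  22. (NOT v3 OR v9 OR NOT v2) — NOT v2 is true.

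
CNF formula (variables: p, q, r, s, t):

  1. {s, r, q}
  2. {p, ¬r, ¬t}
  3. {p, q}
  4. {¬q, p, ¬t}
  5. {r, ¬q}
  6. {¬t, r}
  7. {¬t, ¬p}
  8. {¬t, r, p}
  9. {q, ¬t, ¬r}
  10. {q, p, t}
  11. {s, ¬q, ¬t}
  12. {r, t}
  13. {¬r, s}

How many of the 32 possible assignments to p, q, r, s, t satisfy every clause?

3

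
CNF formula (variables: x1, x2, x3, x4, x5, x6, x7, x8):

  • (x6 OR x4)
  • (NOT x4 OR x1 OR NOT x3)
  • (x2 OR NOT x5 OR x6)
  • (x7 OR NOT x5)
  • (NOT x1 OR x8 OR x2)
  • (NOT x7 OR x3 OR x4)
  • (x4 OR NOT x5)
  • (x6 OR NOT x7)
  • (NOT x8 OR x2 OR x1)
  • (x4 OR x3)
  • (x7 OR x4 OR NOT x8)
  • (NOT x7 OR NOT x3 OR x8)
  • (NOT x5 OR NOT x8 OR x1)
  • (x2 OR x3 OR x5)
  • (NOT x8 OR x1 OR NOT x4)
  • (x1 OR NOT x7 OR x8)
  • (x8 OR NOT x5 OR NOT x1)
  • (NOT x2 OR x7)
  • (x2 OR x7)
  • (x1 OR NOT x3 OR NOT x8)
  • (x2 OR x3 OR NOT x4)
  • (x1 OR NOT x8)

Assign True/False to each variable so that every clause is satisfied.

x1=True, x2=True, x3=False, x4=True, x5=False, x6=True, x7=True, x8=True

x6 occurs only positively in the remaining clauses — set x6 = True.
Branch on x1: take x1 = True.
Try x2 = True.
  then x7 is forced to True.
Branch on x3: take x3 = False.
  then x4 is forced to True.
For the remaining variables, x5 = False, x8 = True works.
Every clause has at least one true literal under this assignment.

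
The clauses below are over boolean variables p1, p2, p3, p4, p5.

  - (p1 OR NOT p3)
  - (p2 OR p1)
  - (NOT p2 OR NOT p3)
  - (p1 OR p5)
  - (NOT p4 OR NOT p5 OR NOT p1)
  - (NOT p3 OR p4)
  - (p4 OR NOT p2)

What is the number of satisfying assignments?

The models are:
  p1=0 p2=1 p3=0 p4=1 p5=1
  p1=1 p2=0 p3=0 p4=0 p5=0
  p1=1 p2=0 p3=0 p4=0 p5=1
  p1=1 p2=0 p3=0 p4=1 p5=0
  p1=1 p2=0 p3=1 p4=1 p5=0
  p1=1 p2=1 p3=0 p4=1 p5=0
Count: 6.

6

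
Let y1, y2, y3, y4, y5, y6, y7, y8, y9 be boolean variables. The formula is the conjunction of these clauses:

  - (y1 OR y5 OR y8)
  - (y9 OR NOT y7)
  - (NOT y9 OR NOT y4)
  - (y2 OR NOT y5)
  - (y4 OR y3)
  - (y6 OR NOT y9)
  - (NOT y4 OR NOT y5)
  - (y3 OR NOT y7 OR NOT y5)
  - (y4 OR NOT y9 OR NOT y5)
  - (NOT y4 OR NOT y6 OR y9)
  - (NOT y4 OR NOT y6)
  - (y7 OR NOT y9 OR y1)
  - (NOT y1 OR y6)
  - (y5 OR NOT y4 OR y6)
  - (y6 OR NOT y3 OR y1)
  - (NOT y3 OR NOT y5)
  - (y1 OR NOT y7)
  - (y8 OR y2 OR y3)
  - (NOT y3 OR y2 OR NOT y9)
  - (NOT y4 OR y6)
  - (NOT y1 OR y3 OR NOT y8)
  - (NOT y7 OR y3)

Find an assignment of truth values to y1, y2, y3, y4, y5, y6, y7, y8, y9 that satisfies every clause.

y2 occurs only positively in the remaining clauses — set y2 = True.
Try y1 = True.
  then y6 is forced to True.
  then y4 is forced to False.
  then y3 is forced to True.
  then y5 is forced to False.
Try y7 = False.
y8, y9 are now unconstrained; take y8 = True, y9 = True.
Every clause has at least one true literal under this assignment.

y1=T, y2=T, y3=T, y4=F, y5=F, y6=T, y7=F, y8=T, y9=T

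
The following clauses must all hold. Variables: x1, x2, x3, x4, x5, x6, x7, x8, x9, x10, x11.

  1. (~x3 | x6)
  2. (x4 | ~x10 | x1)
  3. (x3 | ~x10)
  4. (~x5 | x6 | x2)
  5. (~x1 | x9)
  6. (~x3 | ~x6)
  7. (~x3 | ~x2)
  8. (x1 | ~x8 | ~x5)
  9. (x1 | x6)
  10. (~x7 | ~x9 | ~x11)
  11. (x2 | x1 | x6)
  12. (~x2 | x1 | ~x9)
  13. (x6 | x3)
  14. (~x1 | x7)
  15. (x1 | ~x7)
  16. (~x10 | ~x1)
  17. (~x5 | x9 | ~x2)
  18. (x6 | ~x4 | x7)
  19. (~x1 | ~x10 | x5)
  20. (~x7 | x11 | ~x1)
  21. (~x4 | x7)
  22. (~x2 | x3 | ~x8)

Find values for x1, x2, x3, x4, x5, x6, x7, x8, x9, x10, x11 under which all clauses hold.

x1=F, x2=F, x3=F, x4=F, x5=F, x6=T, x7=F, x8=T, x9=T, x10=F, x11=F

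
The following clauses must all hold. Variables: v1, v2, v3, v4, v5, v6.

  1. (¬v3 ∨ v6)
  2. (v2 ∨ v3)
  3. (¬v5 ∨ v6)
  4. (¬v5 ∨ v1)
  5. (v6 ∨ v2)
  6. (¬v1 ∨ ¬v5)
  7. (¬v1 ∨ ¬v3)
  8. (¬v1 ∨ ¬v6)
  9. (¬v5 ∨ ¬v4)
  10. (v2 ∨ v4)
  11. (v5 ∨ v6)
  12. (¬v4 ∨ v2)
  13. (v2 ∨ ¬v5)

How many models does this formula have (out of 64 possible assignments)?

Satisfying assignments:
  v1=F v2=T v3=F v4=F v5=F v6=T
  v1=F v2=T v3=F v4=T v5=F v6=T
  v1=F v2=T v3=T v4=F v5=F v6=T
  v1=F v2=T v3=T v4=T v5=F v6=T
Count: 4.

4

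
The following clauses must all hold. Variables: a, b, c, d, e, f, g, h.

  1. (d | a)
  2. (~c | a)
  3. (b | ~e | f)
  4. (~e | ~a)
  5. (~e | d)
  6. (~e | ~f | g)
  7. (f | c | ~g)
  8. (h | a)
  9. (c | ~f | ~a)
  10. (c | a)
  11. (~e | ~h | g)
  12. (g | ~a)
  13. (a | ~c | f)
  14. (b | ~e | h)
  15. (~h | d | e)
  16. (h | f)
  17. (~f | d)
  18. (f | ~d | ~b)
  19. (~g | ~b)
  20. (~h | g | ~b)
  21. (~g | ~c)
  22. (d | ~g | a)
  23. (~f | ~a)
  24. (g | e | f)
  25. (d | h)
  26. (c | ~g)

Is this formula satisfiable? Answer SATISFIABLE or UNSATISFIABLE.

UNSATISFIABLE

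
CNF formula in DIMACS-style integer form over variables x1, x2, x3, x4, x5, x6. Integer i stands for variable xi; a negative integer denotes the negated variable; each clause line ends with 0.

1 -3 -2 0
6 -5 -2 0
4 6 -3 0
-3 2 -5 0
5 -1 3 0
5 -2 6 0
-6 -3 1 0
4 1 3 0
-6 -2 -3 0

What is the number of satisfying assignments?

16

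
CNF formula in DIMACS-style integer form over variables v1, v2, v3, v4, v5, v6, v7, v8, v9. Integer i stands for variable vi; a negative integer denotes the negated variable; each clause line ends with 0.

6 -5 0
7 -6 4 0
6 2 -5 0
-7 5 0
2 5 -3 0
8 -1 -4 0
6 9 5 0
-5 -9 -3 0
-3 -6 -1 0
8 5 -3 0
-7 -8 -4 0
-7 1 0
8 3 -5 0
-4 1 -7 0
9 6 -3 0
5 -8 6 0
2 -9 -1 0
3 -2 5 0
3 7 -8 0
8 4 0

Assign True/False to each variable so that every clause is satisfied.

v1=1, v2=0, v3=0, v4=0, v5=1, v6=1, v7=1, v8=1, v9=0

Set v1 = True and propagate.
Try v2 = False.
  then v9 is forced to False.
Branch on v3: take v3 = False.
For the remaining variables, v4 = False, v5 = True, v6 = True, v7 = True, v8 = True works.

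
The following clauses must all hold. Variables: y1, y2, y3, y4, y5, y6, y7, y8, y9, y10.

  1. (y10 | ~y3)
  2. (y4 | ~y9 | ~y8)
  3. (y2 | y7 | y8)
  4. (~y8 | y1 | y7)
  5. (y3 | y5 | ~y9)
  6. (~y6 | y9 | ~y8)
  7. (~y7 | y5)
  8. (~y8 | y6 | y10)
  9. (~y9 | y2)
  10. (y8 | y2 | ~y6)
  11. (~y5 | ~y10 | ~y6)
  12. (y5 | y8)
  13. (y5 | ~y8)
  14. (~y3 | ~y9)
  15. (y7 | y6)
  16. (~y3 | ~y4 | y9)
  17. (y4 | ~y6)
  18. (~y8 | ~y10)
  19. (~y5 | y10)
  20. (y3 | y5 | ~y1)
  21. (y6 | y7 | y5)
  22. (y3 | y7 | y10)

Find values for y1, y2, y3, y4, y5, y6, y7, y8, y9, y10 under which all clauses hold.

y1=False, y2=False, y3=False, y4=False, y5=True, y6=False, y7=True, y8=False, y9=False, y10=True

Try y1 = False.
Branch on y2: take y2 = False.
  then y9 is forced to False.
Branch on y3: take y3 = False.
The remaining clauses are satisfied by y4 = False, y5 = True, y6 = False, y7 = True, y8 = False, y10 = True.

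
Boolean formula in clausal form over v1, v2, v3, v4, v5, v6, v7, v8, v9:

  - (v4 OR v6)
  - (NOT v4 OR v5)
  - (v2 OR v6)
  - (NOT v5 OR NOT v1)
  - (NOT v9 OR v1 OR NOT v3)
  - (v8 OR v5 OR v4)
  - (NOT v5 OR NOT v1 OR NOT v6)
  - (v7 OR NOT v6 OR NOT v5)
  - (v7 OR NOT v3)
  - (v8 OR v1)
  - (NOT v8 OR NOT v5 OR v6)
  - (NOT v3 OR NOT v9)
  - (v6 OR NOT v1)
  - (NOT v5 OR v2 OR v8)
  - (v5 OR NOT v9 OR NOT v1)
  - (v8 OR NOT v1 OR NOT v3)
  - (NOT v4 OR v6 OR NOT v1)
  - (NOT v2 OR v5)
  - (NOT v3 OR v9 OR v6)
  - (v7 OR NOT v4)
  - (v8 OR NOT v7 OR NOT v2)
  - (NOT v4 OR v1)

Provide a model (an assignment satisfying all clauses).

v1=False  v2=False  v3=False  v4=False  v5=False  v6=True  v7=False  v8=True  v9=True

Check each clause:
  1. (v6 OR v4) — v6 is true.
  2. (v5 OR NOT v4) — NOT v4 is true.
  3. (v2 OR v6) — v6 is true.
  4. (NOT v5 OR NOT v1) — NOT v5 is true.
  5. (NOT v9 OR v1 OR NOT v3) — NOT v3 is true.
  6. (v5 OR v4 OR v8) — v8 is true.
  7. (NOT v1 OR NOT v5 OR NOT v6) — NOT v5 is true.
  8. (NOT v5 OR v7 OR NOT v6) — NOT v5 is true.
  9. (v7 OR NOT v3) — NOT v3 is true.
  10. (v1 OR v8) — v8 is true.
  11. (v6 OR NOT v8 OR NOT v5) — NOT v5 is true.
  12. (NOT v3 OR NOT v9) — NOT v3 is true.
  13. (v6 OR NOT v1) — v6 is true.
  14. (v8 OR v2 OR NOT v5) — v8 is true.
  15. (v5 OR NOT v9 OR NOT v1) — NOT v1 is true.
  16. (NOT v1 OR NOT v3 OR v8) — v8 is true.
  17. (NOT v4 OR NOT v1 OR v6) — NOT v4 is true.
  18. (v5 OR NOT v2) — NOT v2 is true.
  19. (NOT v3 OR v6 OR v9) — v9 is true.
  20. (NOT v4 OR v7) — NOT v4 is true.
  21. (v8 OR NOT v7 OR NOT v2) — v8 is true.
  22. (NOT v4 OR v1) — NOT v4 is true.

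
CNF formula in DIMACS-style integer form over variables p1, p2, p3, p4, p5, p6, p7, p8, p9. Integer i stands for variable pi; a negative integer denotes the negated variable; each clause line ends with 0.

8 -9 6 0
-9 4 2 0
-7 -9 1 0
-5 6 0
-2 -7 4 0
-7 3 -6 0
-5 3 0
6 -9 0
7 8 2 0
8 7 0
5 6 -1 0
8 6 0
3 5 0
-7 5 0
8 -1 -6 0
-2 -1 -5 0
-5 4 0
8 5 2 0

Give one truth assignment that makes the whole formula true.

p1 = F, p2 = F, p3 = T, p4 = T, p5 = T, p6 = T, p7 = F, p8 = T, p9 = F

p3 occurs only positively in the remaining clauses — set p3 = True.
p4 occurs only positively in the remaining clauses — set p4 = True.
Try p1 = False.
Branch on p2: take p2 = False.
For the remaining variables, p5 = True, p6 = True, p7 = False, p8 = True, p9 = False works.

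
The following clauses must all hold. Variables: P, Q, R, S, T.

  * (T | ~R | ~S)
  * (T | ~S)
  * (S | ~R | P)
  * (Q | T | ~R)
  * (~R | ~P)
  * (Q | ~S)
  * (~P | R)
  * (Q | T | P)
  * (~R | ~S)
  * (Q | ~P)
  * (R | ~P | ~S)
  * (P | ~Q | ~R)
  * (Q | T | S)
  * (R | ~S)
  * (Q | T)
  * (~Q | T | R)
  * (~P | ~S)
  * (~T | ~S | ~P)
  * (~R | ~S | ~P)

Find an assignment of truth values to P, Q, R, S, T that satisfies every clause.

Branch on P: take P = False.
The remaining clauses are satisfied by Q = True, R = False, S = False, T = True.
Every clause has at least one true literal under this assignment.

P=F  Q=T  R=F  S=F  T=T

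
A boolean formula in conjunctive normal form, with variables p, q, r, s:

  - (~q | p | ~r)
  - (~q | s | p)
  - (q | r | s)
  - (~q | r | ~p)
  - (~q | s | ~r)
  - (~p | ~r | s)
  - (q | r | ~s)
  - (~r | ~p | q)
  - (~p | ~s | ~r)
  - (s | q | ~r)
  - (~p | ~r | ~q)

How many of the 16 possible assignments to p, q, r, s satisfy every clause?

2

The models are:
  p=0 q=0 r=1 s=1
  p=0 q=1 r=0 s=1
That's 2 in total.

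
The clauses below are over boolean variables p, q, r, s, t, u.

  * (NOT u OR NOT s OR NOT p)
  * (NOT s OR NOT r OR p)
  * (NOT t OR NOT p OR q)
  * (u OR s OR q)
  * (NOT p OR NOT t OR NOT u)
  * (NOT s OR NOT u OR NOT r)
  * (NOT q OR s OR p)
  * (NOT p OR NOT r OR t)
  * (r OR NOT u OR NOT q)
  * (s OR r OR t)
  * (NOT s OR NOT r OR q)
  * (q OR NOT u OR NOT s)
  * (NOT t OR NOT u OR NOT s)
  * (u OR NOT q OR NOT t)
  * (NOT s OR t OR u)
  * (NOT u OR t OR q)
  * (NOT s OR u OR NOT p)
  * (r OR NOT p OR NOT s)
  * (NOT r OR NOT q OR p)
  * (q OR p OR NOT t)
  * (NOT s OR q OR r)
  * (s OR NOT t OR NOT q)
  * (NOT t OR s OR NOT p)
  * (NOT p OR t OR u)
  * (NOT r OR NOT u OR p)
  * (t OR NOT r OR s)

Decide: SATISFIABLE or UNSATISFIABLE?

UNSATISFIABLE

s = True:
  u = True:
    propagation gives p=False, r=False, q=False; an empty clause results — contradiction.
  u = False:
    propagation gives t=True, q=False, p=False; an empty clause results — contradiction.
s = False:
  t = True:
    propagation gives q=False, p=False; an empty clause results — contradiction.
  t = False:
    propagation gives r=True; an empty clause results — contradiction.
Every branch closes, so no satisfying assignment exists.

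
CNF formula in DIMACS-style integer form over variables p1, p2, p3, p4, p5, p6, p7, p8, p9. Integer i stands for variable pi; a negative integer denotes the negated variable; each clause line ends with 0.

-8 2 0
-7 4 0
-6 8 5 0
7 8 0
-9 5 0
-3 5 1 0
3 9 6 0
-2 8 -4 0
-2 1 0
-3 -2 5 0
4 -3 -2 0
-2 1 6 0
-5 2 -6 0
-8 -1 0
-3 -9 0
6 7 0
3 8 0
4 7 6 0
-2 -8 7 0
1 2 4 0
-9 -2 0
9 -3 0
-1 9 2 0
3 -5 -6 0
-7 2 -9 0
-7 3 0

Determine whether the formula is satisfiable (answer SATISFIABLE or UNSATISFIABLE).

UNSATISFIABLE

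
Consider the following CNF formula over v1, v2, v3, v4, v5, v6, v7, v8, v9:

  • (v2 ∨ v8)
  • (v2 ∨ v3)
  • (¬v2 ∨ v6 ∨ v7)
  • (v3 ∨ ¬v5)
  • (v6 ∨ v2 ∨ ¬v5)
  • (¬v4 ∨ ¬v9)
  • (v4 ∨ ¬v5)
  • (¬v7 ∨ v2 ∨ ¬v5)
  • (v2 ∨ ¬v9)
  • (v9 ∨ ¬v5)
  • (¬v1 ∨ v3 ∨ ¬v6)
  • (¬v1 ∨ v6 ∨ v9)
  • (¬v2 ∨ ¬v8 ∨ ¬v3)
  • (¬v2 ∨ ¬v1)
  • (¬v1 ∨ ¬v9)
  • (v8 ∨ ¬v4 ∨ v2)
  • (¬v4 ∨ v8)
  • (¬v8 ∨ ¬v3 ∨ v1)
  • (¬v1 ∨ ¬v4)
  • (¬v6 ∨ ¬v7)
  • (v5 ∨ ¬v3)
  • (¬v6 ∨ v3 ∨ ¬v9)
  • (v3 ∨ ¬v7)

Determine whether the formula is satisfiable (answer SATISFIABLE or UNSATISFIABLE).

SATISFIABLE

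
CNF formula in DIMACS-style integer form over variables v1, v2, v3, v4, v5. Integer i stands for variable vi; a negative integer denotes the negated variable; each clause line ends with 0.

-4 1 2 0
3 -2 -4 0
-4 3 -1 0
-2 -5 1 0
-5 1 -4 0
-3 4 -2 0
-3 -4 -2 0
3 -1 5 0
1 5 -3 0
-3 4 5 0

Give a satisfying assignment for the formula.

Branch on v1: take v1 = True.
For the remaining variables, v2 = True, v3 = False, v4 = False, v5 = True works.

v1=T, v2=T, v3=F, v4=F, v5=T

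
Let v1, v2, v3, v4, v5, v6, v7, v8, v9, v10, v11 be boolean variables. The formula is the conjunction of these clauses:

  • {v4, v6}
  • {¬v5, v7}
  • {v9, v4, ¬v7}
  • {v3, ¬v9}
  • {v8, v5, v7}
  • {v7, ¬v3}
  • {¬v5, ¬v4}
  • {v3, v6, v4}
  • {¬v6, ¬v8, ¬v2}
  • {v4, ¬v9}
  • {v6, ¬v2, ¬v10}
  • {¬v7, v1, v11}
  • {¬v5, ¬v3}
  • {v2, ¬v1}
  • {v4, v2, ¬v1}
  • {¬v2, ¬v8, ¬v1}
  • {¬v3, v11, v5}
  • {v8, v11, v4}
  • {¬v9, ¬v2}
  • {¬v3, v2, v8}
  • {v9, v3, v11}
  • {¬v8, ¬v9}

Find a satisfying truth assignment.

v1=T, v2=T, v3=F, v4=T, v5=F, v6=T, v7=T, v8=F, v9=F, v10=F, v11=T

Pure literal: v10 appears only negated; assign v10 = False.
Pure literal: v11 appears only positively; assign v11 = True.
Set v1 = True and propagate.
  then v2 is forced to True.
  then v8 is forced to False.
  then v9 is forced to False.
For the remaining variables, v3 = False, v4 = True, v5 = False, v6 = True, v7 = True works.
Check each clause:
  1. {v6, v4} — v4 is true.
  2. {v7, ¬v5} — ¬v5 is true.
  3. {v9, v4, ¬v7} — v4 is true.
  4. {v3, ¬v9} — ¬v9 is true.
  5. {v7, v8, v5} — v7 is true.
  6. {¬v3, v7} — ¬v3 is true.
  7. {¬v5, ¬v4} — ¬v5 is true.
  8. {v4, v6, v3} — v4 is true.
  9. {¬v8, ¬v6, ¬v2} — ¬v8 is true.
  10. {v4, ¬v9} — v4 is true.
  11. {v6, ¬v2, ¬v10} — ¬v10 is true.
  12. {v1, ¬v7, v11} — v11 is true.
  13. {¬v3, ¬v5} — ¬v5 is true.
  14. {¬v1, v2} — v2 is true.
  15. {v4, v2, ¬v1} — v2 is true.
  16. {¬v8, ¬v1, ¬v2} — ¬v8 is true.
  17. {v5, v11, ¬v3} — ¬v3 is true.
  18. {v8, v11, v4} — v11 is true.
  19. {¬v2, ¬v9} — ¬v9 is true.
  20. {¬v3, v8, v2} — v2 is true.
  21. {v11, v3, v9} — v11 is true.
  22. {¬v9, ¬v8} — ¬v8 is true.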